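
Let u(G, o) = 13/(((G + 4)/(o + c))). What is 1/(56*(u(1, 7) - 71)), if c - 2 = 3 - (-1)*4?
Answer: -5/8232 ≈ -0.00060739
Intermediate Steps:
c = 9 (c = 2 + (3 - (-1)*4) = 2 + (3 - 1*(-4)) = 2 + (3 + 4) = 2 + 7 = 9)
u(G, o) = 13*(9 + o)/(4 + G) (u(G, o) = 13/(((G + 4)/(o + 9))) = 13/(((4 + G)/(9 + o))) = 13*((9 + o)/(4 + G)) = 13*(9 + o)/(4 + G))
1/(56*(u(1, 7) - 71)) = 1/(56*(13*(9 + 7)/(4 + 1) - 71)) = 1/(56*(13*16/5 - 71)) = 1/(56*(13*(⅕)*16 - 71)) = 1/(56*(208/5 - 71)) = 1/(56*(-147/5)) = 1/(-8232/5) = -5/8232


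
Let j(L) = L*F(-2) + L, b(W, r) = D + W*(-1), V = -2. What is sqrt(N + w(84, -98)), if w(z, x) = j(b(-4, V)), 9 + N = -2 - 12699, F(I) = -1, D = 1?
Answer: I*sqrt(12710) ≈ 112.74*I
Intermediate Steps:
b(W, r) = 1 - W (b(W, r) = 1 + W*(-1) = 1 - W)
N = -12710 (N = -9 + (-2 - 12699) = -9 - 12701 = -12710)
j(L) = 0 (j(L) = L*(-1) + L = -L + L = 0)
w(z, x) = 0
sqrt(N + w(84, -98)) = sqrt(-12710 + 0) = sqrt(-12710) = I*sqrt(12710)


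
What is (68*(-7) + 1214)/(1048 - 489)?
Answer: 738/559 ≈ 1.3202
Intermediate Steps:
(68*(-7) + 1214)/(1048 - 489) = (-476 + 1214)/559 = 738*(1/559) = 738/559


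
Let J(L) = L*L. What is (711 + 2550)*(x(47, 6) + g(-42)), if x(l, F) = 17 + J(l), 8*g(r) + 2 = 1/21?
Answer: 406458649/56 ≈ 7.2582e+6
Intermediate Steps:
J(L) = L²
g(r) = -41/168 (g(r) = -¼ + (⅛)/21 = -¼ + (⅛)*(1/21) = -¼ + 1/168 = -41/168)
x(l, F) = 17 + l²
(711 + 2550)*(x(47, 6) + g(-42)) = (711 + 2550)*((17 + 47²) - 41/168) = 3261*((17 + 2209) - 41/168) = 3261*(2226 - 41/168) = 3261*(373927/168) = 406458649/56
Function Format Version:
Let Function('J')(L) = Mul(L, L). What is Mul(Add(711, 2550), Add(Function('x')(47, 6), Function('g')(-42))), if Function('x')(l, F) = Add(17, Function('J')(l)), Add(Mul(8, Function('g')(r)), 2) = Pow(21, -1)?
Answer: Rational(406458649, 56) ≈ 7.2582e+6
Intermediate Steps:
Function('J')(L) = Pow(L, 2)
Function('g')(r) = Rational(-41, 168) (Function('g')(r) = Add(Rational(-1, 4), Mul(Rational(1, 8), Pow(21, -1))) = Add(Rational(-1, 4), Mul(Rational(1, 8), Rational(1, 21))) = Add(Rational(-1, 4), Rational(1, 168)) = Rational(-41, 168))
Function('x')(l, F) = Add(17, Pow(l, 2))
Mul(Add(711, 2550), Add(Function('x')(47, 6), Function('g')(-42))) = Mul(Add(711, 2550), Add(Add(17, Pow(47, 2)), Rational(-41, 168))) = Mul(3261, Add(Add(17, 2209), Rational(-41, 168))) = Mul(3261, Add(2226, Rational(-41, 168))) = Mul(3261, Rational(373927, 168)) = Rational(406458649, 56)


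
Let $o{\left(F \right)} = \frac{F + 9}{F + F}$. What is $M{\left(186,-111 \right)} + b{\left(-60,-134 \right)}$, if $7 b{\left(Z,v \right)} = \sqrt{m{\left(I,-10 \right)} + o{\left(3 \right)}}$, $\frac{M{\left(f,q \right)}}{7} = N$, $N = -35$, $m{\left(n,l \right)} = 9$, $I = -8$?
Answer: $-245 + \frac{\sqrt{11}}{7} \approx -244.53$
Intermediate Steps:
$o{\left(F \right)} = \frac{9 + F}{2 F}$
$M{\left(f,q \right)} = -245$ ($M{\left(f,q \right)} = 7 \left(-35\right) = -245$)
$b{\left(Z,v \right)} = \frac{\sqrt{11}}{7}$ ($b{\left(Z,v \right)} = \frac{\sqrt{9 + \frac{9 + 3}{2 \cdot 3}}}{7} = \frac{\sqrt{9 + \frac{1}{2} \cdot \frac{1}{3} \cdot 12}}{7} = \frac{\sqrt{9 + 2}}{7} = \frac{\sqrt{11}}{7}$)
$M{\left(186,-111 \right)} + b{\left(-60,-134 \right)} = -245 + \frac{\sqrt{11}}{7}$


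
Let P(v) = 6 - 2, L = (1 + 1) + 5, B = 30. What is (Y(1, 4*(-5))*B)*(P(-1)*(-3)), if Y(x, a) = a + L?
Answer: 4680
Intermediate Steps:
L = 7 (L = 2 + 5 = 7)
Y(x, a) = 7 + a (Y(x, a) = a + 7 = 7 + a)
P(v) = 4
(Y(1, 4*(-5))*B)*(P(-1)*(-3)) = ((7 + 4*(-5))*30)*(4*(-3)) = ((7 - 20)*30)*(-12) = -13*30*(-12) = -390*(-12) = 4680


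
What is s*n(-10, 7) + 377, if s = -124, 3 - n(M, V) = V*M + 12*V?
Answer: 1741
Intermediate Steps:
n(M, V) = 3 - 12*V - M*V (n(M, V) = 3 - (V*M + 12*V) = 3 - (M*V + 12*V) = 3 - (12*V + M*V) = 3 + (-12*V - M*V) = 3 - 12*V - M*V)
s*n(-10, 7) + 377 = -124*(3 - 12*7 - 1*(-10)*7) + 377 = -124*(3 - 84 + 70) + 377 = -124*(-11) + 377 = 1364 + 377 = 1741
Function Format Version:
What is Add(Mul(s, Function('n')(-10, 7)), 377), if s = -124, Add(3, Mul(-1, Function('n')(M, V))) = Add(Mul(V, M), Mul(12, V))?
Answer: 1741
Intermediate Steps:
Function('n')(M, V) = Add(3, Mul(-12, V), Mul(-1, M, V)) (Function('n')(M, V) = Add(3, Mul(-1, Add(Mul(V, M), Mul(12, V)))) = Add(3, Mul(-1, Add(Mul(M, V), Mul(12, V)))) = Add(3, Mul(-1, Add(Mul(12, V), Mul(M, V)))) = Add(3, Add(Mul(-12, V), Mul(-1, M, V))) = Add(3, Mul(-12, V), Mul(-1, M, V)))
Add(Mul(s, Function('n')(-10, 7)), 377) = Add(Mul(-124, Add(3, Mul(-12, 7), Mul(-1, -10, 7))), 377) = Add(Mul(-124, Add(3, -84, 70)), 377) = Add(Mul(-124, -11), 377) = Add(1364, 377) = 1741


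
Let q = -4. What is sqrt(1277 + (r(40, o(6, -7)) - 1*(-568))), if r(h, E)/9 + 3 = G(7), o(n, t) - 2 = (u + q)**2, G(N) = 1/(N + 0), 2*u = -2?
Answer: 3*sqrt(9905)/7 ≈ 42.653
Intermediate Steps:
u = -1 (u = (1/2)*(-2) = -1)
G(N) = 1/N
o(n, t) = 27 (o(n, t) = 2 + (-1 - 4)**2 = 2 + (-5)**2 = 2 + 25 = 27)
r(h, E) = -180/7 (r(h, E) = -27 + 9/7 = -180/7)
sqrt(1277 + (r(40, o(6, -7)) - 1*(-568))) = sqrt(1277 + (-180/7 - 1*(-568))) = sqrt(1277 + (-180/7 + 568)) = sqrt(1277 + 3796/7) = sqrt(12735/7) = 3*sqrt(9905)/7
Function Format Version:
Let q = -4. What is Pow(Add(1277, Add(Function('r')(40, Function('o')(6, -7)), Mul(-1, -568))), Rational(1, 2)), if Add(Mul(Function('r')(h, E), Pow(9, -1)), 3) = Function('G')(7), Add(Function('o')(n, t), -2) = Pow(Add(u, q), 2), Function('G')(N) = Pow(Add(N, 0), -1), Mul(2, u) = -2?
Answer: Mul(Rational(3, 7), Pow(9905, Rational(1, 2))) ≈ 42.653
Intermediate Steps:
u = -1 (u = Mul(Rational(1, 2), -2) = -1)
Function('G')(N) = Pow(N, -1)
Function('o')(n, t) = 27 (Function('o')(n, t) = Add(2, Pow(Add(-1, -4), 2)) = Add(2, Pow(-5, 2)) = Add(2, 25) = 27)
Function('r')(h, E) = Rational(-180, 7) (Function('r')(h, E) = Add(-27, Mul(9, Pow(7, -1))) = Add(-27, Mul(9, Rational(1, 7))) = Add(-27, Rational(9, 7)) = Rational(-180, 7))
Pow(Add(1277, Add(Function('r')(40, Function('o')(6, -7)), Mul(-1, -568))), Rational(1, 2)) = Pow(Add(1277, Add(Rational(-180, 7), Mul(-1, -568))), Rational(1, 2)) = Pow(Add(1277, Add(Rational(-180, 7), 568)), Rational(1, 2)) = Pow(Add(1277, Rational(3796, 7)), Rational(1, 2)) = Pow(Rational(12735, 7), Rational(1, 2)) = Mul(Rational(3, 7), Pow(9905, Rational(1, 2)))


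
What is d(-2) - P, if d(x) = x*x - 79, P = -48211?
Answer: 48136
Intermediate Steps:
d(x) = -79 + x**2 (d(x) = x**2 - 79 = -79 + x**2)
d(-2) - P = (-79 + (-2)**2) - 1*(-48211) = (-79 + 4) + 48211 = -75 + 48211 = 48136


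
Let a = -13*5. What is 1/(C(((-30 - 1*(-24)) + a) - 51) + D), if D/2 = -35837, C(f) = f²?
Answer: -1/56790 ≈ -1.7609e-5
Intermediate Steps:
a = -65
D = -71674 (D = 2*(-35837) = -71674)
1/(C(((-30 - 1*(-24)) + a) - 51) + D) = 1/((((-30 - 1*(-24)) - 65) - 51)² - 71674) = 1/((((-30 + 24) - 65) - 51)² - 71674) = 1/(((-6 - 65) - 51)² - 71674) = 1/((-71 - 51)² - 71674) = 1/((-122)² - 71674) = 1/(14884 - 71674) = 1/(-56790) = -1/56790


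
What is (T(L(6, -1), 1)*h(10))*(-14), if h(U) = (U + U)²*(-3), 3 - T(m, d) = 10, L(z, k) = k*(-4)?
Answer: -117600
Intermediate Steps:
L(z, k) = -4*k
T(m, d) = -7 (T(m, d) = 3 - 1*10 = 3 - 10 = -7)
h(U) = -12*U² (h(U) = (2*U)²*(-3) = (4*U²)*(-3) = -12*U²)
(T(L(6, -1), 1)*h(10))*(-14) = -(-84)*10²*(-14) = -(-84)*100*(-14) = -7*(-1200)*(-14) = 8400*(-14) = -117600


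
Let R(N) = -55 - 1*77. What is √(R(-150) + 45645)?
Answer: 3*√5057 ≈ 213.34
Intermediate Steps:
R(N) = -132 (R(N) = -55 - 77 = -132)
√(R(-150) + 45645) = √(-132 + 45645) = √45513 = 3*√5057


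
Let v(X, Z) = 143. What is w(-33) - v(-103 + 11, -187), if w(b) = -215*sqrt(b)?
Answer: -143 - 215*I*sqrt(33) ≈ -143.0 - 1235.1*I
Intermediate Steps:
w(-33) - v(-103 + 11, -187) = -215*I*sqrt(33) - 1*143 = -215*I*sqrt(33) - 143 = -143 - 215*I*sqrt(33)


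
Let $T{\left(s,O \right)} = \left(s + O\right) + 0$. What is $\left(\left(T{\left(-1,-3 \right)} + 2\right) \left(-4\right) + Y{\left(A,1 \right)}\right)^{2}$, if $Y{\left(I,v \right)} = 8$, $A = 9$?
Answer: $256$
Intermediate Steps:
$T{\left(s,O \right)} = O + s$ ($T{\left(s,O \right)} = \left(O + s\right) + 0 = O + s$)
$\left(\left(T{\left(-1,-3 \right)} + 2\right) \left(-4\right) + Y{\left(A,1 \right)}\right)^{2} = \left(\left(\left(-3 - 1\right) + 2\right) \left(-4\right) + 8\right)^{2} = \left(\left(-4 + 2\right) \left(-4\right) + 8\right)^{2} = \left(\left(-2\right) \left(-4\right) + 8\right)^{2} = \left(8 + 8\right)^{2} = 16^{2} = 256$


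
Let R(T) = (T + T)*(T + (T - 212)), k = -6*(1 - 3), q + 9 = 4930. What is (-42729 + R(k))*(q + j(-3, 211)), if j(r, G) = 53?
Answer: -234976734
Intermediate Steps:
q = 4921 (q = -9 + 4930 = 4921)
k = 12 (k = -6*(-2) = 12)
R(T) = 2*T*(-212 + 2*T) (R(T) = (2*T)*(T + (-212 + T)) = (2*T)*(-212 + 2*T) = 2*T*(-212 + 2*T))
(-42729 + R(k))*(q + j(-3, 211)) = (-42729 + 4*12*(-106 + 12))*(4921 + 53) = (-42729 + 4*12*(-94))*4974 = (-42729 - 4512)*4974 = -47241*4974 = -234976734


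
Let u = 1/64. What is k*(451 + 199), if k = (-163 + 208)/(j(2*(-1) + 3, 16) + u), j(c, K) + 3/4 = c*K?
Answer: 1872000/977 ≈ 1916.1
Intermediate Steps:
j(c, K) = -¾ + K*c (j(c, K) = -¾ + c*K = -¾ + K*c)
u = 1/64 ≈ 0.015625
k = 2880/977 (k = (-163 + 208)/((-¾ + 16*(2*(-1) + 3)) + 1/64) = 45/((-¾ + 16*(-2 + 3)) + 1/64) = 45/((-¾ + 16*1) + 1/64) = 45/((-¾ + 16) + 1/64) = 45/(61/4 + 1/64) = 45/(977/64) = 45*(64/977) = 2880/977 ≈ 2.9478)
k*(451 + 199) = 2880*(451 + 199)/977 = (2880/977)*650 = 1872000/977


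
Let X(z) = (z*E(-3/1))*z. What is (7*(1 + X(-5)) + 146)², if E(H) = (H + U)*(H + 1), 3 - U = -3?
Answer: 804609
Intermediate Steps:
U = 6 (U = 3 - 1*(-3) = 3 + 3 = 6)
E(H) = (1 + H)*(6 + H) (E(H) = (H + 6)*(H + 1) = (6 + H)*(1 + H) = (1 + H)*(6 + H))
X(z) = -6*z² (X(z) = (z*(6 + (-3/1)² + 7*(-3/1)))*z = (z*(6 + (-3*1)² + 7*(-3*1)))*z = (z*(6 + (-3)² + 7*(-3)))*z = (z*(6 + 9 - 21))*z = (z*(-6))*z = (-6*z)*z = -6*z²)
(7*(1 + X(-5)) + 146)² = (7*(1 - 6*(-5)²) + 146)² = (7*(1 - 6*25) + 146)² = (7*(1 - 150) + 146)² = (7*(-149) + 146)² = (-1043 + 146)² = (-897)² = 804609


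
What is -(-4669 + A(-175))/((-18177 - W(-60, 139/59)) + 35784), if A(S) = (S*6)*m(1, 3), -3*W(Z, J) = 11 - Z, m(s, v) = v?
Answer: 3351/7556 ≈ 0.44349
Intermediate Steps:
W(Z, J) = -11/3 + Z/3 (W(Z, J) = -(11 - Z)/3 = -11/3 + Z/3)
A(S) = 18*S (A(S) = (S*6)*3 = (6*S)*3 = 18*S)
-(-4669 + A(-175))/((-18177 - W(-60, 139/59)) + 35784) = -(-4669 + 18*(-175))/((-18177 - (-11/3 + (⅓)*(-60))) + 35784) = -(-4669 - 3150)/((-18177 - (-11/3 - 20)) + 35784) = -(-7819)/((-18177 - 1*(-71/3)) + 35784) = -(-7819)/((-18177 + 71/3) + 35784) = -(-7819)/(-54460/3 + 35784) = -(-7819)/52892/3 = -(-7819)*3/52892 = -1*(-3351/7556) = 3351/7556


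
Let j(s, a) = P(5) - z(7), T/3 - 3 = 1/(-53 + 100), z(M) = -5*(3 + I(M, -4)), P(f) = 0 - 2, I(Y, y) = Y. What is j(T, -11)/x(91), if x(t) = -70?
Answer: -24/35 ≈ -0.68571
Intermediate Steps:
P(f) = -2
z(M) = -15 - 5*M (z(M) = -5*(3 + M) = -15 - 5*M)
T = 426/47 (T = 9 + 3/(-53 + 100) = 9 + 3/47 = 426/47 ≈ 9.0638)
j(s, a) = 48 (j(s, a) = -2 - (-15 - 5*7) = -2 - (-15 - 35) = -2 - 1*(-50) = -2 + 50 = 48)
j(T, -11)/x(91) = 48/(-70) = 48*(-1/70) = -24/35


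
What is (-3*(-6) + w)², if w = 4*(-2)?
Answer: 100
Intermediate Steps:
w = -8
(-3*(-6) + w)² = (-3*(-6) - 8)² = (18 - 8)² = 10² = 100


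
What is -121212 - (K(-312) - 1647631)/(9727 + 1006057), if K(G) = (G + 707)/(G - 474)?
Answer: -96775120185127/798406224 ≈ -1.2121e+5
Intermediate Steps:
K(G) = (707 + G)/(-474 + G)
-121212 - (K(-312) - 1647631)/(9727 + 1006057) = -121212 - ((707 - 312)/(-474 - 312) - 1647631)/(9727 + 1006057) = -121212 - (395/(-786) - 1647631)/1015784 = -121212 - (-1/786*395 - 1647631)/1015784 = -121212 - (-395/786 - 1647631)/1015784 = -121212 - (-1295038361)/(786*1015784) = -121212 - 1*(-1295038361/798406224) = -121212 + 1295038361/798406224 = -96775120185127/798406224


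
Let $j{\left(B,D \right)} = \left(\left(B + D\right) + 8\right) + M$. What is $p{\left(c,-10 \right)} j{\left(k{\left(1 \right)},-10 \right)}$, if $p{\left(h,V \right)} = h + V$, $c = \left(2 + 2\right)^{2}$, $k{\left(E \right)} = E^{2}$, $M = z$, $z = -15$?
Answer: $-96$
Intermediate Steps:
$M = -15$
$c = 16$ ($c = 4^{2} = 16$)
$p{\left(h,V \right)} = V + h$
$j{\left(B,D \right)} = -7 + B + D$ ($j{\left(B,D \right)} = \left(\left(B + D\right) + 8\right) - 15 = \left(8 + B + D\right) - 15 = -7 + B + D$)
$p{\left(c,-10 \right)} j{\left(k{\left(1 \right)},-10 \right)} = \left(-10 + 16\right) \left(-7 + 1^{2} - 10\right) = 6 \left(-7 + 1 - 10\right) = 6 \left(-16\right) = -96$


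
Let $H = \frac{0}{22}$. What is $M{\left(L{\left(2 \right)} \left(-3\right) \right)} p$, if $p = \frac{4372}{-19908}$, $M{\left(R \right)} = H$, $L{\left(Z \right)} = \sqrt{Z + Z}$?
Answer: $0$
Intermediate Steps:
$L{\left(Z \right)} = \sqrt{2} \sqrt{Z}$ ($L{\left(Z \right)} = \sqrt{2 Z} = \sqrt{2} \sqrt{Z}$)
$H = 0$ ($H = 0 \cdot \frac{1}{22} = 0$)
$M{\left(R \right)} = 0$
$p = - \frac{1093}{4977}$ ($p = 4372 \left(- \frac{1}{19908}\right) = - \frac{1093}{4977} \approx -0.21961$)
$M{\left(L{\left(2 \right)} \left(-3\right) \right)} p = 0 \left(- \frac{1093}{4977}\right) = 0$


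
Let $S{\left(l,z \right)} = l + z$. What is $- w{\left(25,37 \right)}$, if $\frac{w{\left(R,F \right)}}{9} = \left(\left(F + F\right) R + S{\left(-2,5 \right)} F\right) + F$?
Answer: $-17982$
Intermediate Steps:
$w{\left(R,F \right)} = 36 F + 18 F R$ ($w{\left(R,F \right)} = 9 \left(\left(\left(F + F\right) R + \left(-2 + 5\right) F\right) + F\right) = 9 \left(\left(2 F R + 3 F\right) + F\right) = 9 \left(\left(3 F + 2 F R\right) + F\right) = 9 \left(4 F + 2 F R\right) = 36 F + 18 F R$)
$- w{\left(25,37 \right)} = - 18 \cdot 37 \left(2 + 25\right) = - 18 \cdot 37 \cdot 27 = \left(-1\right) 17982 = -17982$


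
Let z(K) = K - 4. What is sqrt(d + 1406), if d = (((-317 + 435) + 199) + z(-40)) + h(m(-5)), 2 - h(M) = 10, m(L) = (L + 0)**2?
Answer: sqrt(1671) ≈ 40.878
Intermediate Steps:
m(L) = L**2
z(K) = -4 + K
h(M) = -8 (h(M) = 2 - 1*10 = 2 - 10 = -8)
d = 265 (d = (((-317 + 435) + 199) + (-4 - 40)) - 8 = ((118 + 199) - 44) - 8 = (317 - 44) - 8 = 273 - 8 = 265)
sqrt(d + 1406) = sqrt(265 + 1406) = sqrt(1671)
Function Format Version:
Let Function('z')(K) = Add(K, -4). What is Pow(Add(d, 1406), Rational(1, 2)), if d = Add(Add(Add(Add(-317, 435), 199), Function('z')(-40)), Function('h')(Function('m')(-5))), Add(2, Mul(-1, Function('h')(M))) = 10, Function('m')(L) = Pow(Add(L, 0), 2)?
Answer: Pow(1671, Rational(1, 2)) ≈ 40.878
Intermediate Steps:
Function('m')(L) = Pow(L, 2)
Function('z')(K) = Add(-4, K)
Function('h')(M) = -8 (Function('h')(M) = Add(2, Mul(-1, 10)) = Add(2, -10) = -8)
d = 265 (d = Add(Add(Add(Add(-317, 435), 199), Add(-4, -40)), -8) = Add(Add(Add(118, 199), -44), -8) = Add(Add(317, -44), -8) = Add(273, -8) = 265)
Pow(Add(d, 1406), Rational(1, 2)) = Pow(Add(265, 1406), Rational(1, 2)) = Pow(1671, Rational(1, 2))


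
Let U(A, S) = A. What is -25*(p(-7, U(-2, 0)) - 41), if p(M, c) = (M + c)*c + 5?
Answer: 450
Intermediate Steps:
p(M, c) = 5 + c*(M + c) (p(M, c) = c*(M + c) + 5 = 5 + c*(M + c))
-25*(p(-7, U(-2, 0)) - 41) = -25*((5 + (-2)**2 - 7*(-2)) - 41) = -25*((5 + 4 + 14) - 41) = -25*(23 - 41) = -25*(-18) = 450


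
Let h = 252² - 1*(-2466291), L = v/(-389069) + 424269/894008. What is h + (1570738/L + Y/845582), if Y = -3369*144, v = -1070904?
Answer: 1431553815987813960311077/474568801137751263 ≈ 3.0165e+6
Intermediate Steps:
L = 1122466658793/347830798552 (L = -1070904/(-389069) + 424269/894008 = -1070904*(-1/389069) + 424269*(1/894008) = 1070904/389069 + 424269/894008 = 1122466658793/347830798552 ≈ 3.2270)
Y = -485136
h = 2529795 (h = 63504 + 2466291 = 2529795)
h + (1570738/L + Y/845582) = 2529795 + (1570738/(1122466658793/347830798552) - 485136/845582) = 2529795 + (1570738*(347830798552/1122466658793) - 485136*1/845582) = 2529795 + (546351052855971376/1122466658793 - 242568/422791) = 2529795 + 230992035713536503929992/474568801137751263 = 1431553815987813960311077/474568801137751263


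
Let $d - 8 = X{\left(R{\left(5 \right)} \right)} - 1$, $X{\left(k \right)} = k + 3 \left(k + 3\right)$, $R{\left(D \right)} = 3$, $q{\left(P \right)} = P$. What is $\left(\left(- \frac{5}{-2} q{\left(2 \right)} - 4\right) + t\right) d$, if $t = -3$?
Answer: $-56$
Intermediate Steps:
$X{\left(k \right)} = 9 + 4 k$ ($X{\left(k \right)} = k + 3 \left(3 + k\right) = k + \left(9 + 3 k\right) = 9 + 4 k$)
$d = 28$ ($d = 8 + \left(\left(9 + 4 \cdot 3\right) - 1\right) = 8 + \left(\left(9 + 12\right) - 1\right) = 8 + \left(21 - 1\right) = 8 + 20 = 28$)
$\left(\left(- \frac{5}{-2} q{\left(2 \right)} - 4\right) + t\right) d = \left(\left(- \frac{5}{-2} \cdot 2 - 4\right) - 3\right) 28 = \left(\left(\left(-5\right) \left(- \frac{1}{2}\right) 2 - 4\right) - 3\right) 28 = \left(\left(\frac{5}{2} \cdot 2 - 4\right) - 3\right) 28 = \left(\left(5 - 4\right) - 3\right) 28 = \left(1 - 3\right) 28 = \left(-2\right) 28 = -56$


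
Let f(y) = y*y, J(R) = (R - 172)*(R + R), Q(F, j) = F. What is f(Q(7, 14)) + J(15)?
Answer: -4661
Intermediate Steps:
J(R) = 2*R*(-172 + R) (J(R) = (-172 + R)*(2*R) = 2*R*(-172 + R))
f(y) = y²
f(Q(7, 14)) + J(15) = 7² + 2*15*(-172 + 15) = 49 + 2*15*(-157) = 49 - 4710 = -4661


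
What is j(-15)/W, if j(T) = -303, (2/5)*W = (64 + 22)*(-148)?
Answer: 303/31820 ≈ 0.0095223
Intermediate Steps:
W = -31820 (W = 5*((64 + 22)*(-148))/2 = 5*(86*(-148))/2 = (5/2)*(-12728) = -31820)
j(-15)/W = -303/(-31820) = -303*(-1/31820) = 303/31820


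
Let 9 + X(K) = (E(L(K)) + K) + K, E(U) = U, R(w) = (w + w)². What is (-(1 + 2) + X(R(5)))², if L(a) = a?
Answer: 82944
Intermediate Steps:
R(w) = 4*w² (R(w) = (2*w)² = 4*w²)
X(K) = -9 + 3*K (X(K) = -9 + ((K + K) + K) = -9 + (2*K + K) = -9 + 3*K)
(-(1 + 2) + X(R(5)))² = (-(1 + 2) + (-9 + 3*(4*5²)))² = (-1*3 + (-9 + 3*(4*25)))² = (-3 + (-9 + 3*100))² = (-3 + (-9 + 300))² = (-3 + 291)² = 288² = 82944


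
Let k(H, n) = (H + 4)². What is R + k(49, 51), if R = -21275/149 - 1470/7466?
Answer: 1482884463/556217 ≈ 2666.0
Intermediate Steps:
k(H, n) = (4 + H)²
R = -79529090/556217 (R = -21275*1/149 - 1470*1/7466 = -21275/149 - 735/3733 = -79529090/556217 ≈ -142.98)
R + k(49, 51) = -79529090/556217 + (4 + 49)² = -79529090/556217 + 53² = -79529090/556217 + 2809 = 1482884463/556217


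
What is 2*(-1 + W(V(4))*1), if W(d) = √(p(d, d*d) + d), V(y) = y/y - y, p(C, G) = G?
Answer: -2 + 2*√6 ≈ 2.8990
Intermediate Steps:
V(y) = 1 - y
W(d) = √(d + d²) (W(d) = √(d*d + d) = √(d² + d) = √(d + d²))
2*(-1 + W(V(4))*1) = 2*(-1 + √((1 - 1*4)*(1 + (1 - 1*4)))*1) = 2*(-1 + √((1 - 4)*(1 + (1 - 4)))*1) = 2*(-1 + √(-3*(1 - 3))*1) = 2*(-1 + √(-3*(-2))*1) = 2*(-1 + √6*1) = 2*(-1 + √6) = -2 + 2*√6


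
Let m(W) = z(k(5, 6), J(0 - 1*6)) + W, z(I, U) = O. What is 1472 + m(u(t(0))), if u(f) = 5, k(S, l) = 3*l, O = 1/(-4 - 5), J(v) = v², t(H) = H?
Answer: 13292/9 ≈ 1476.9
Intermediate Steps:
O = -⅑ (O = 1/(-9) = -⅑ ≈ -0.11111)
z(I, U) = -⅑
m(W) = -⅑ + W
1472 + m(u(t(0))) = 1472 + (-⅑ + 5) = 1472 + 44/9 = 13292/9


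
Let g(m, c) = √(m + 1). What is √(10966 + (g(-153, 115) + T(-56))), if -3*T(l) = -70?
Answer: √(98904 + 18*I*√38)/3 ≈ 104.83 + 0.058804*I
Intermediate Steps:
g(m, c) = √(1 + m)
T(l) = 70/3 (T(l) = -⅓*(-70) = 70/3)
√(10966 + (g(-153, 115) + T(-56))) = √(10966 + (√(1 - 153) + 70/3)) = √(10966 + (√(-152) + 70/3)) = √(10966 + (2*I*√38 + 70/3)) = √(10966 + (70/3 + 2*I*√38)) = √(32968/3 + 2*I*√38)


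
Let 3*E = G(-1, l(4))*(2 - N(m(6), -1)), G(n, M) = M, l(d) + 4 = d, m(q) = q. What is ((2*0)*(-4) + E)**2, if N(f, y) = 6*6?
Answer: 0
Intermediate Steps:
l(d) = -4 + d
N(f, y) = 36
E = 0 (E = ((-4 + 4)*(2 - 1*36))/3 = (0*(2 - 36))/3 = (0*(-34))/3 = (1/3)*0 = 0)
((2*0)*(-4) + E)**2 = ((2*0)*(-4) + 0)**2 = (0*(-4) + 0)**2 = (0 + 0)**2 = 0**2 = 0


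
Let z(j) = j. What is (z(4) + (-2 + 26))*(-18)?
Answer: -504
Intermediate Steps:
(z(4) + (-2 + 26))*(-18) = (4 + (-2 + 26))*(-18) = (4 + 24)*(-18) = 28*(-18) = -504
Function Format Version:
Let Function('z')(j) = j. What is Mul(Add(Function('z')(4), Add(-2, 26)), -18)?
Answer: -504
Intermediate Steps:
Mul(Add(Function('z')(4), Add(-2, 26)), -18) = Mul(Add(4, Add(-2, 26)), -18) = Mul(Add(4, 24), -18) = Mul(28, -18) = -504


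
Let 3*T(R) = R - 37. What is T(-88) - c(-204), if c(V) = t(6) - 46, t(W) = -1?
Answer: 16/3 ≈ 5.3333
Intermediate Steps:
c(V) = -47 (c(V) = -1 - 46 = -47)
T(R) = -37/3 + R/3 (T(R) = (R - 37)/3 = (-37 + R)/3 = -37/3 + R/3)
T(-88) - c(-204) = (-37/3 + (1/3)*(-88)) - 1*(-47) = (-37/3 - 88/3) + 47 = -125/3 + 47 = 16/3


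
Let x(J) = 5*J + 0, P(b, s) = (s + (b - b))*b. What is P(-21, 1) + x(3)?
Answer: -6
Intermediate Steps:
P(b, s) = b*s (P(b, s) = (s + 0)*b = s*b = b*s)
x(J) = 5*J
P(-21, 1) + x(3) = -21*1 + 5*3 = -21 + 15 = -6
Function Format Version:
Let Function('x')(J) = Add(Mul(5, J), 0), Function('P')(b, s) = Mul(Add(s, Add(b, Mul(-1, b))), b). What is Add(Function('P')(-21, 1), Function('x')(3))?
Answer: -6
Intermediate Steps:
Function('P')(b, s) = Mul(b, s) (Function('P')(b, s) = Mul(Add(s, 0), b) = Mul(s, b) = Mul(b, s))
Function('x')(J) = Mul(5, J)
Add(Function('P')(-21, 1), Function('x')(3)) = Add(Mul(-21, 1), Mul(5, 3)) = Add(-21, 15) = -6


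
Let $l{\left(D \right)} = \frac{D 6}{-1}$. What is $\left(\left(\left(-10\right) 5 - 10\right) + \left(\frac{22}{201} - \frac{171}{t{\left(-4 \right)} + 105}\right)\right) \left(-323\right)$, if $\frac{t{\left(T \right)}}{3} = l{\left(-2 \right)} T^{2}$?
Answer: $\frac{886338809}{45627} \approx 19426.0$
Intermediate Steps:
$l{\left(D \right)} = - 6 D$ ($l{\left(D \right)} = 6 D \left(-1\right) = - 6 D$)
$t{\left(T \right)} = 36 T^{2}$ ($t{\left(T \right)} = 3 \left(-6\right) \left(-2\right) T^{2} = 3 \cdot 12 T^{2} = 36 T^{2}$)
$\left(\left(\left(-10\right) 5 - 10\right) + \left(\frac{22}{201} - \frac{171}{t{\left(-4 \right)} + 105}\right)\right) \left(-323\right) = \left(\left(\left(-10\right) 5 - 10\right) + \left(\frac{22}{201} - \frac{171}{36 \left(-4\right)^{2} + 105}\right)\right) \left(-323\right) = \left(\left(-50 - 10\right) + \left(22 \cdot \frac{1}{201} - \frac{171}{36 \cdot 16 + 105}\right)\right) \left(-323\right) = \left(-60 + \left(\frac{22}{201} - \frac{171}{576 + 105}\right)\right) \left(-323\right) = \left(-60 + \left(\frac{22}{201} - \frac{171}{681}\right)\right) \left(-323\right) = \left(-60 + \left(\frac{22}{201} - \frac{57}{227}\right)\right) \left(-323\right) = \left(-60 - \frac{6463}{45627}\right) \left(-323\right) = \left(- \frac{2744083}{45627}\right) \left(-323\right) = \frac{886338809}{45627}$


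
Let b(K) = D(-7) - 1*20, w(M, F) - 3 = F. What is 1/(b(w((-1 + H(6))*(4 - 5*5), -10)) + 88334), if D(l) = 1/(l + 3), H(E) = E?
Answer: 4/353255 ≈ 1.1323e-5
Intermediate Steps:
D(l) = 1/(3 + l)
w(M, F) = 3 + F
b(K) = -81/4 (b(K) = 1/(3 - 7) - 1*20 = 1/(-4) - 20 = -¼ - 20 = -81/4)
1/(b(w((-1 + H(6))*(4 - 5*5), -10)) + 88334) = 1/(-81/4 + 88334) = 1/(353255/4) = 4/353255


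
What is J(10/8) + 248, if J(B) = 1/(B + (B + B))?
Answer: 3724/15 ≈ 248.27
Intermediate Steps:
J(B) = 1/(3*B) (J(B) = 1/(B + 2*B) = 1/(3*B))
J(10/8) + 248 = 1/(3*((10/8))) + 248 = 1/(3*((10*(⅛)))) + 248 = 1/(3*(5/4)) + 248 = (⅓)*(⅘) + 248 = 4/15 + 248 = 3724/15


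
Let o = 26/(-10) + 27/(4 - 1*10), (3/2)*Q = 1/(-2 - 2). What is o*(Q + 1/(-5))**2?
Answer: -8591/9000 ≈ -0.95456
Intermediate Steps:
Q = -1/6 (Q = 2/(3*(-2 - 2)) = (2/3)/(-4) = (2/3)*(-1/4) = -1/6 ≈ -0.16667)
o = -71/10 (o = 26*(-1/10) + 27/(4 - 10) = -13/5 + 27/(-6) = -13/5 + 27*(-1/6) = -13/5 - 9/2 = -71/10 ≈ -7.1000)
o*(Q + 1/(-5))**2 = -71*(-1/6 + 1/(-5))**2/10 = -71*(-1/6 - 1/5)**2/10 = -71*(-11/30)**2/10 = -71/10*121/900 = -8591/9000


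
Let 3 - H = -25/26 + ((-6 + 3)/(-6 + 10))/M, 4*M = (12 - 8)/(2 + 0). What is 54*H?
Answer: 3834/13 ≈ 294.92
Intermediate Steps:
M = ½ (M = ((12 - 8)/(2 + 0))/4 = (4/2)/4 = (4*(½))/4 = (¼)*2 = ½ ≈ 0.50000)
H = 71/13 (H = 3 - (-25/26 + ((-6 + 3)/(-6 + 10))/(½)) = 3 - (-25*1/26 - 3/4*2) = 3 - (-25/26 - 3*¼*2) = 3 - (-25/26 - ¾*2) = 3 - (-25/26 - 3/2) = 3 - 1*(-32/13) = 3 + 32/13 = 71/13 ≈ 5.4615)
54*H = 54*(71/13) = 3834/13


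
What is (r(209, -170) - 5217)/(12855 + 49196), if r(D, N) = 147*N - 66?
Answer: -30273/62051 ≈ -0.48787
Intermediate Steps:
r(D, N) = -66 + 147*N
(r(209, -170) - 5217)/(12855 + 49196) = ((-66 + 147*(-170)) - 5217)/(12855 + 49196) = ((-66 - 24990) - 5217)/62051 = (-25056 - 5217)*(1/62051) = -30273*1/62051 = -30273/62051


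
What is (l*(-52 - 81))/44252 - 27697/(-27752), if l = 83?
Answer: 229823329/307020376 ≈ 0.74856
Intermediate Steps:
(l*(-52 - 81))/44252 - 27697/(-27752) = (83*(-52 - 81))/44252 - 27697/(-27752) = (83*(-133))*(1/44252) - 27697*(-1/27752) = -11039*1/44252 + 27697/27752 = -11039/44252 + 27697/27752 = 229823329/307020376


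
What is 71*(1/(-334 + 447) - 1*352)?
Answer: -2824025/113 ≈ -24991.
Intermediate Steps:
71*(1/(-334 + 447) - 1*352) = 71*(1/113 - 352) = 71*(-39775/113) = -2824025/113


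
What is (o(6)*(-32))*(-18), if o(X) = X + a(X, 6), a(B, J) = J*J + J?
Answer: 27648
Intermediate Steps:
a(B, J) = J + J² (a(B, J) = J² + J = J + J²)
o(X) = 42 + X (o(X) = X + 6*(1 + 6) = X + 6*7 = X + 42 = 42 + X)
(o(6)*(-32))*(-18) = ((42 + 6)*(-32))*(-18) = (48*(-32))*(-18) = -1536*(-18) = 27648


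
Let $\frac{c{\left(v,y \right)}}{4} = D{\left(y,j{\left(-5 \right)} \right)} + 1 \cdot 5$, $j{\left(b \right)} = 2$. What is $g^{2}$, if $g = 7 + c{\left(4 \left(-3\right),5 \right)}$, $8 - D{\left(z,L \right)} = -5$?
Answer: $6241$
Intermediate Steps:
$D{\left(z,L \right)} = 13$ ($D{\left(z,L \right)} = 8 - -5 = 8 + 5 = 13$)
$c{\left(v,y \right)} = 72$ ($c{\left(v,y \right)} = 4 \left(13 + 1 \cdot 5\right) = 4 \left(13 + 5\right) = 4 \cdot 18 = 72$)
$g = 79$ ($g = 7 + 72 = 79$)
$g^{2} = 79^{2} = 6241$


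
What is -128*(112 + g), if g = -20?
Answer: -11776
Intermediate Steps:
-128*(112 + g) = -128*(112 - 20) = -128*92 = -11776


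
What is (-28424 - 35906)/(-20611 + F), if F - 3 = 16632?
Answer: 4595/284 ≈ 16.180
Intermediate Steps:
F = 16635 (F = 3 + 16632 = 16635)
(-28424 - 35906)/(-20611 + F) = (-28424 - 35906)/(-20611 + 16635) = -64330/(-3976) = -64330*(-1/3976) = 4595/284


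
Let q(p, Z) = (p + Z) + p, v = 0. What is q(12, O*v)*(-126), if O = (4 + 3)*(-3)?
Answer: -3024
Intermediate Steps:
O = -21 (O = 7*(-3) = -21)
q(p, Z) = Z + 2*p (q(p, Z) = (Z + p) + p = Z + 2*p)
q(12, O*v)*(-126) = (-21*0 + 2*12)*(-126) = (0 + 24)*(-126) = 24*(-126) = -3024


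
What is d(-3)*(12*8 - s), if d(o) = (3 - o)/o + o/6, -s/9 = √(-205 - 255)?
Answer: -240 - 45*I*√115 ≈ -240.0 - 482.57*I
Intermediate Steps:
s = -18*I*√115 (s = -9*√(-205 - 255) = -18*I*√115 ≈ -193.03*I)
d(o) = o/6 + (3 - o)/o (d(o) = (3 - o)/o + o*(⅙) = (3 - o)/o + o/6 = o/6 + (3 - o)/o)
d(-3)*(12*8 - s) = (-1 + 3/(-3) + (⅙)*(-3))*(12*8 - (-18)*I*√115) = (-1 + 3*(-⅓) - ½)*(96 + 18*I*√115) = (-1 - 1 - ½)*(96 + 18*I*√115) = -5*(96 + 18*I*√115)/2 = -240 - 45*I*√115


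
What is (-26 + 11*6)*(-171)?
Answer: -6840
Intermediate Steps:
(-26 + 11*6)*(-171) = (-26 + 66)*(-171) = 40*(-171) = -6840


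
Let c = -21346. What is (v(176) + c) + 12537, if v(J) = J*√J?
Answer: -8809 + 704*√11 ≈ -6474.1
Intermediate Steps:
v(J) = J^(3/2)
(v(176) + c) + 12537 = (176^(3/2) - 21346) + 12537 = (704*√11 - 21346) + 12537 = (-21346 + 704*√11) + 12537 = -8809 + 704*√11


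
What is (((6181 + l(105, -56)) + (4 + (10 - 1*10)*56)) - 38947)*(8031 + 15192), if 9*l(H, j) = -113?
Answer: -2283370511/3 ≈ -7.6112e+8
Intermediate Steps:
l(H, j) = -113/9 (l(H, j) = (⅑)*(-113) = -113/9)
(((6181 + l(105, -56)) + (4 + (10 - 1*10)*56)) - 38947)*(8031 + 15192) = (((6181 - 113/9) + (4 + (10 - 1*10)*56)) - 38947)*(8031 + 15192) = ((55516/9 + (4 + (10 - 10)*56)) - 38947)*23223 = ((55516/9 + (4 + 0*56)) - 38947)*23223 = ((55516/9 + (4 + 0)) - 38947)*23223 = ((55516/9 + 4) - 38947)*23223 = (55552/9 - 38947)*23223 = -294971/9*23223 = -2283370511/3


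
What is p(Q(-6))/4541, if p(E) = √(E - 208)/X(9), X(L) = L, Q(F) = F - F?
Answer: 4*I*√13/40869 ≈ 0.00035289*I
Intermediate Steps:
Q(F) = 0
p(E) = √(-208 + E)/9 (p(E) = √(E - 208)/9 = √(-208 + E)*(⅑) = √(-208 + E)/9)
p(Q(-6))/4541 = (√(-208 + 0)/9)/4541 = (√(-208)/9)*(1/4541) = ((4*I*√13)/9)*(1/4541) = (4*I*√13/9)*(1/4541) = 4*I*√13/40869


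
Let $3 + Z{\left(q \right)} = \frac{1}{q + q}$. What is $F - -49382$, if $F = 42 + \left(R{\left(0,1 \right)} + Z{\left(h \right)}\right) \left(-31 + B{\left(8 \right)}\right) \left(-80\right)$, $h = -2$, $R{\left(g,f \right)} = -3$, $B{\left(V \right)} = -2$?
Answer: $32924$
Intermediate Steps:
$Z{\left(q \right)} = -3 + \frac{1}{2 q}$ ($Z{\left(q \right)} = -3 + \frac{1}{q + q} = -3 + \frac{1}{2 q}$)
$F = -16458$ ($F = 42 + \left(-3 - \left(3 - \frac{1}{2 \left(-2\right)}\right)\right) \left(-31 - 2\right) \left(-80\right) = 42 + \left(-3 + \left(-3 + \frac{1}{2} \left(- \frac{1}{2}\right)\right)\right) \left(-33\right) \left(-80\right) = 42 + \left(-3 - \frac{13}{4}\right) \left(-33\right) \left(-80\right) = 42 + \left(- \frac{25}{4}\right) \left(-33\right) \left(-80\right) = 42 + \frac{825}{4} \left(-80\right) = 42 - 16500 = -16458$)
$F - -49382 = -16458 - -49382 = -16458 + 49382 = 32924$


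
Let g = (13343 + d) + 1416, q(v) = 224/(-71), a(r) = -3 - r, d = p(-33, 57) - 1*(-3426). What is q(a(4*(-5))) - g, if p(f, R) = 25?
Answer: -1293134/71 ≈ -18213.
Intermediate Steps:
d = 3451 (d = 25 - 1*(-3426) = 25 + 3426 = 3451)
q(v) = -224/71 (q(v) = 224*(-1/71) = -224/71)
g = 18210 (g = (13343 + 3451) + 1416 = 16794 + 1416 = 18210)
q(a(4*(-5))) - g = -224/71 - 1*18210 = -224/71 - 18210 = -1293134/71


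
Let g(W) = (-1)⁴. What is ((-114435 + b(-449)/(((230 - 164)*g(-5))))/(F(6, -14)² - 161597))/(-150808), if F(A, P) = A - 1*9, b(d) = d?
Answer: -7553159/1608338364864 ≈ -4.6963e-6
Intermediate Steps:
F(A, P) = -9 + A (F(A, P) = A - 9 = -9 + A)
g(W) = 1
((-114435 + b(-449)/(((230 - 164)*g(-5))))/(F(6, -14)² - 161597))/(-150808) = ((-114435 - 449/(230 - 164))/((-9 + 6)² - 161597))/(-150808) = ((-114435 - 449/(66*1))/((-3)² - 161597))*(-1/150808) = ((-114435 - 449/66)/(9 - 161597))*(-1/150808) = ((-114435 - 449*1/66)/(-161588))*(-1/150808) = ((-114435 - 449/66)*(-1/161588))*(-1/150808) = -7553159/66*(-1/161588)*(-1/150808) = (7553159/10664808)*(-1/150808) = -7553159/1608338364864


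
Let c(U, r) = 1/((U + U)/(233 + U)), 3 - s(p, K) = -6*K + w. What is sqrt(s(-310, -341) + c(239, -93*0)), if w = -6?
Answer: I*sqrt(116299073)/239 ≈ 45.122*I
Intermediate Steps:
s(p, K) = 9 + 6*K (s(p, K) = 3 - (-6*K - 6) = 3 - (-6 - 6*K) = 3 + (6 + 6*K) = 9 + 6*K)
c(U, r) = (233 + U)/(2*U) (c(U, r) = 1/((2*U)/(233 + U)) = 1/(2*U/(233 + U)) = (233 + U)/(2*U))
sqrt(s(-310, -341) + c(239, -93*0)) = sqrt((9 + 6*(-341)) + (1/2)*(233 + 239)/239) = sqrt((9 - 2046) + (1/2)*(1/239)*472) = sqrt(-2037 + 236/239) = sqrt(-486607/239) = I*sqrt(116299073)/239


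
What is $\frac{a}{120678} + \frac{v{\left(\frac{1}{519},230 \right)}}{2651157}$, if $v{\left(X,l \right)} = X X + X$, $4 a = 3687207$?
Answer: $\frac{877700665778449793}{114904491052132008} \approx 7.6385$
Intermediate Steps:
$a = \frac{3687207}{4}$ ($a = \frac{1}{4} \cdot 3687207 = \frac{3687207}{4} \approx 9.218 \cdot 10^{5}$)
$v{\left(X,l \right)} = X + X^{2}$ ($v{\left(X,l \right)} = X^{2} + X = X + X^{2}$)
$\frac{a}{120678} + \frac{v{\left(\frac{1}{519},230 \right)}}{2651157} = \frac{3687207}{4 \cdot 120678} + \frac{\frac{1}{519} \left(1 + \frac{1}{519}\right)}{2651157} = \frac{3687207}{4} \cdot \frac{1}{120678} + \frac{1 + \frac{1}{519}}{519} \cdot \frac{1}{2651157} = \frac{1229069}{160904} + \frac{1}{519} \cdot \frac{520}{519} \cdot \frac{1}{2651157} = \frac{1229069}{160904} + \frac{520}{269361} \cdot \frac{1}{2651157} = \frac{1229069}{160904} + \frac{520}{714118300677} = \frac{877700665778449793}{114904491052132008}$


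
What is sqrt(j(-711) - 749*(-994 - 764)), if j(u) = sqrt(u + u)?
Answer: sqrt(1316742 + 3*I*sqrt(158)) ≈ 1147.5 + 0.02*I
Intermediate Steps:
j(u) = sqrt(2)*sqrt(u) (j(u) = sqrt(2*u) = sqrt(2)*sqrt(u))
sqrt(j(-711) - 749*(-994 - 764)) = sqrt(sqrt(2)*sqrt(-711) - 749*(-994 - 764)) = sqrt(sqrt(2)*(3*I*sqrt(79)) - 749*(-1758)) = sqrt(3*I*sqrt(158) + 1316742) = sqrt(1316742 + 3*I*sqrt(158))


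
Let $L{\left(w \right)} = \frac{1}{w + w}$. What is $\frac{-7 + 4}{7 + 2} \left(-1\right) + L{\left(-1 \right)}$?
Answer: $- \frac{1}{6} \approx -0.16667$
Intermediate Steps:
$L{\left(w \right)} = \frac{1}{2 w}$
$\frac{-7 + 4}{7 + 2} \left(-1\right) + L{\left(-1 \right)} = \frac{-7 + 4}{7 + 2} \left(-1\right) + \frac{1}{2 \left(-1\right)} = - \frac{3}{9} \left(-1\right) + \frac{1}{2} \left(-1\right) = \left(-3\right) \frac{1}{9} \left(-1\right) - \frac{1}{2} = \left(- \frac{1}{3}\right) \left(-1\right) - \frac{1}{2} = \frac{1}{3} - \frac{1}{2} = - \frac{1}{6}$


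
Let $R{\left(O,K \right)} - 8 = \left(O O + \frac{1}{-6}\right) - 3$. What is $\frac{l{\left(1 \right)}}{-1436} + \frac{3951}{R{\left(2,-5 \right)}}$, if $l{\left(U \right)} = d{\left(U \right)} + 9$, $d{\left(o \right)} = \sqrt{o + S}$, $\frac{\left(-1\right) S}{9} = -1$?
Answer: $\frac{34041339}{76108} - \frac{\sqrt{10}}{1436} \approx 447.27$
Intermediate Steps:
$S = 9$ ($S = \left(-9\right) \left(-1\right) = 9$)
$d{\left(o \right)} = \sqrt{9 + o}$ ($d{\left(o \right)} = \sqrt{o + 9} = \sqrt{9 + o}$)
$R{\left(O,K \right)} = \frac{29}{6} + O^{2}$ ($R{\left(O,K \right)} = 8 + \left(\left(O O + \frac{1}{-6}\right) - 3\right) = 8 + \left(\left(O^{2} - \frac{1}{6}\right) - 3\right) = 8 + \left(\left(- \frac{1}{6} + O^{2}\right) - 3\right) = 8 + \left(- \frac{19}{6} + O^{2}\right) = \frac{29}{6} + O^{2}$)
$l{\left(U \right)} = 9 + \sqrt{9 + U}$ ($l{\left(U \right)} = \sqrt{9 + U} + 9 = 9 + \sqrt{9 + U}$)
$\frac{l{\left(1 \right)}}{-1436} + \frac{3951}{R{\left(2,-5 \right)}} = \frac{9 + \sqrt{9 + 1}}{-1436} + \frac{3951}{\frac{29}{6} + 2^{2}} = \left(9 + \sqrt{10}\right) \left(- \frac{1}{1436}\right) + \frac{3951}{\frac{29}{6} + 4} = \left(- \frac{9}{1436} - \frac{\sqrt{10}}{1436}\right) + \frac{3951}{\frac{53}{6}} = \left(- \frac{9}{1436} - \frac{\sqrt{10}}{1436}\right) + 3951 \cdot \frac{6}{53} = \left(- \frac{9}{1436} - \frac{\sqrt{10}}{1436}\right) + \frac{23706}{53} = \frac{34041339}{76108} - \frac{\sqrt{10}}{1436}$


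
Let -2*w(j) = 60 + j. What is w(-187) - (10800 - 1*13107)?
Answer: 4741/2 ≈ 2370.5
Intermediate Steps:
w(j) = -30 - j/2 (w(j) = -(60 + j)/2 = -30 - j/2)
w(-187) - (10800 - 1*13107) = (-30 - 1/2*(-187)) - (10800 - 1*13107) = (-30 + 187/2) - (10800 - 13107) = 127/2 - 1*(-2307) = 127/2 + 2307 = 4741/2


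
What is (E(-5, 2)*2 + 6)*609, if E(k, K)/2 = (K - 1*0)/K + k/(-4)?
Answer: 9135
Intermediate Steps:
E(k, K) = 2 - k/2 (E(k, K) = 2*((K - 1*0)/K + k/(-4)) = 2*((K + 0)/K + k*(-¼)) = 2*(K/K - k/4) = 2*(1 - k/4) = 2 - k/2)
(E(-5, 2)*2 + 6)*609 = ((2 - ½*(-5))*2 + 6)*609 = ((2 + 5/2)*2 + 6)*609 = ((9/2)*2 + 6)*609 = (9 + 6)*609 = 15*609 = 9135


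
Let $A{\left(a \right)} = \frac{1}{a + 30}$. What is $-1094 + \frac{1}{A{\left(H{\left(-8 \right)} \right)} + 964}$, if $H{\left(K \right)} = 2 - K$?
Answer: $- \frac{42185694}{38561} \approx -1094.0$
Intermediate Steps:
$A{\left(a \right)} = \frac{1}{30 + a}$
$-1094 + \frac{1}{A{\left(H{\left(-8 \right)} \right)} + 964} = -1094 + \frac{1}{\frac{1}{30 + \left(2 - -8\right)} + 964} = -1094 + \frac{1}{\frac{1}{30 + \left(2 + 8\right)} + 964} = -1094 + \frac{1}{\frac{1}{30 + 10} + 964} = -1094 + \frac{1}{\frac{1}{40} + 964} = -1094 + \frac{1}{\frac{38561}{40}} = -1094 + \frac{40}{38561} = - \frac{42185694}{38561}$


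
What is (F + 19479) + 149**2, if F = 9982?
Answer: 51662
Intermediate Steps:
(F + 19479) + 149**2 = (9982 + 19479) + 149**2 = 29461 + 22201 = 51662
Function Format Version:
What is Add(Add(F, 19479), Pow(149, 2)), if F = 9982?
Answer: 51662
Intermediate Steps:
Add(Add(F, 19479), Pow(149, 2)) = Add(Add(9982, 19479), Pow(149, 2)) = Add(29461, 22201) = 51662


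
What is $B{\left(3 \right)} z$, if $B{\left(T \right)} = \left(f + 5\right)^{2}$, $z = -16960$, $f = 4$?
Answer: $-1373760$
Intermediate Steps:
$B{\left(T \right)} = 81$ ($B{\left(T \right)} = \left(4 + 5\right)^{2} = 9^{2} = 81$)
$B{\left(3 \right)} z = 81 \left(-16960\right) = -1373760$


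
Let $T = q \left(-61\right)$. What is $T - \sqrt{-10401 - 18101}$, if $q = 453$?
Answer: $-27633 - i \sqrt{28502} \approx -27633.0 - 168.83 i$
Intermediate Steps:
$T = -27633$ ($T = 453 \left(-61\right) = -27633$)
$T - \sqrt{-10401 - 18101} = -27633 - \sqrt{-10401 - 18101} = -27633 - \sqrt{-28502} = -27633 - i \sqrt{28502}$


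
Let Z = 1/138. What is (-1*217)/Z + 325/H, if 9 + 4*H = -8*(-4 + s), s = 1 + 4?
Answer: -510382/17 ≈ -30022.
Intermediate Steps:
s = 5
Z = 1/138 ≈ 0.0072464
H = -17/4 (H = -9/4 + (-8*(-4 + 5))/4 = -9/4 + (-8*1)/4 = -9/4 + (1/4)*(-8) = -9/4 - 2 = -17/4 ≈ -4.2500)
(-1*217)/Z + 325/H = (-1*217)/(1/138) + 325/(-17/4) = -217*138 + 325*(-4/17) = -29946 - 1300/17 = -510382/17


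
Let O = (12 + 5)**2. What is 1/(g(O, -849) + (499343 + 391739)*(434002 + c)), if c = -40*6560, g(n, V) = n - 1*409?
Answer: 1/152911453244 ≈ 6.5397e-12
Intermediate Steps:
O = 289 (O = 17**2 = 289)
g(n, V) = -409 + n (g(n, V) = n - 409 = -409 + n)
c = -262400
1/(g(O, -849) + (499343 + 391739)*(434002 + c)) = 1/((-409 + 289) + (499343 + 391739)*(434002 - 262400)) = 1/(-120 + 891082*171602) = 1/(-120 + 152911453364) = 1/152911453244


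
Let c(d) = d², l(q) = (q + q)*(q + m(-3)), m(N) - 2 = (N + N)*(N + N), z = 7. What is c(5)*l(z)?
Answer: 15750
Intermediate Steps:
m(N) = 2 + 4*N² (m(N) = 2 + (N + N)*(N + N) = 2 + (2*N)*(2*N) = 2 + 4*N²)
l(q) = 2*q*(38 + q) (l(q) = (q + q)*(q + (2 + 4*(-3)²)) = (2*q)*(q + (2 + 4*9)) = (2*q)*(q + (2 + 36)) = (2*q)*(q + 38) = (2*q)*(38 + q) = 2*q*(38 + q))
c(5)*l(z) = 5²*(2*7*(38 + 7)) = 25*(2*7*45) = 25*630 = 15750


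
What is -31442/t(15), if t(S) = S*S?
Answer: -31442/225 ≈ -139.74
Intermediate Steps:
t(S) = S²
-31442/t(15) = -31442/(15²) = -31442/225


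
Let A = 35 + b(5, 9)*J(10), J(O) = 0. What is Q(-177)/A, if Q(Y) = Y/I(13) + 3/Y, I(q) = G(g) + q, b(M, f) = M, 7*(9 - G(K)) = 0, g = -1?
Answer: -299/1298 ≈ -0.23035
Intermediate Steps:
G(K) = 9 (G(K) = 9 - ⅐*0 = 9 + 0 = 9)
I(q) = 9 + q
A = 35 (A = 35 + 5*0 = 35 + 0 = 35)
Q(Y) = 3/Y + Y/22 (Q(Y) = Y/(9 + 13) + 3/Y = Y/22 + 3/Y = 3/Y + Y/22)
Q(-177)/A = (3/(-177) + (1/22)*(-177))/35 = (3*(-1/177) - 177/22)*(1/35) = (-1/59 - 177/22)*(1/35) = -10465/1298*1/35 = -299/1298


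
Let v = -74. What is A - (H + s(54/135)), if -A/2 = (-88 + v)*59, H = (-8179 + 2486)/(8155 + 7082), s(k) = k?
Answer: 1456350451/76185 ≈ 19116.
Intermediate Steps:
H = -5693/15237 ≈ -0.37363
A = 19116 (A = -2*(-88 - 74)*59 = -(-324)*59 = -2*(-9558) = 19116)
A - (H + s(54/135)) = 19116 - (-5693/15237 + 54/135) = 19116 - (-5693/15237 + 54*(1/135)) = 19116 - (-5693/15237 + ⅖) = 19116 - 1*2009/76185 = 19116 - 2009/76185 = 1456350451/76185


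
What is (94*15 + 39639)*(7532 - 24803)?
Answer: -708957279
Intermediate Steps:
(94*15 + 39639)*(7532 - 24803) = (1410 + 39639)*(-17271) = 41049*(-17271) = -708957279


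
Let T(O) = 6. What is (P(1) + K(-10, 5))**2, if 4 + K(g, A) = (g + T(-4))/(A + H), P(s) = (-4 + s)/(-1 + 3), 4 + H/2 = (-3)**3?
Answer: 383161/12996 ≈ 29.483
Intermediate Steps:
H = -62 (H = -8 + 2*(-3)**3 = -8 + 2*(-27) = -8 - 54 = -62)
P(s) = -2 + s/2 (P(s) = (-4 + s)/2 = (-4 + s)*(1/2) = -2 + s/2)
K(g, A) = -4 + (6 + g)/(-62 + A) (K(g, A) = -4 + (g + 6)/(A - 62) = -4 + (6 + g)/(-62 + A))
(P(1) + K(-10, 5))**2 = ((-2 + (1/2)*1) + (254 - 10 - 4*5)/(-62 + 5))**2 = ((-2 + 1/2) + (254 - 10 - 20)/(-57))**2 = (-3/2 - 1/57*224)**2 = (-3/2 - 224/57)**2 = (-619/114)**2 = 383161/12996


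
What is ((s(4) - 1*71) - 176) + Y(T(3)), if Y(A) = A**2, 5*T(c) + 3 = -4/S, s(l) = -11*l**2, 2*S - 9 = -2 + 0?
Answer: -517334/1225 ≈ -422.31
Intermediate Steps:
S = 7/2 (S = 9/2 + (-2 + 0)/2 = 9/2 + (1/2)*(-2) = 9/2 - 1 = 7/2 ≈ 3.5000)
T(c) = -29/35 (T(c) = -3/5 + (-4/7/2)/5 = -3/5 + (-4*2/7)/5 = -3/5 + (1/5)*(-8/7) = -3/5 - 8/35 = -29/35)
((s(4) - 1*71) - 176) + Y(T(3)) = ((-11*4**2 - 1*71) - 176) + (-29/35)**2 = ((-11*16 - 71) - 176) + 841/1225 = ((-176 - 71) - 176) + 841/1225 = (-247 - 176) + 841/1225 = -423 + 841/1225 = -517334/1225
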